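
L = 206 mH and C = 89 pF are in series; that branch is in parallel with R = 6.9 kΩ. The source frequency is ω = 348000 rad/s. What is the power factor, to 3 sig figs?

X_L = ωL = 71700 Ω
X_C = 1/(ωC) = 32300 Ω
Branch 1: Z₁ = R = 6900 Ω
Branch 2 (series LC): Z₂ = j(X_L − X_C) = j39400 Ω
Parallel: Z = Z₁Z₂/(Z₁+Z₂), |Z| = 6800 Ω, ∠Z = 9.93°
cos φ = cos(9.93°) = 0.985

0.985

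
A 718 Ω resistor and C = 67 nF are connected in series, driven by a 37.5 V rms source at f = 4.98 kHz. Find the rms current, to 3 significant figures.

43.5 mA

ω = 2πf = 31290 rad/s
X_C = 1/(ωC) = 477 Ω
Z = 718 − j477 Ω
|Z| = √(718² + 477²) = 862 Ω
I = V/|Z| = 37.5/862 = 43.5 mA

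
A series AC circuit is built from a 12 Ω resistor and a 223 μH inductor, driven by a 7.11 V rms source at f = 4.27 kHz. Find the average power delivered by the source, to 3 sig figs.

3.37 W

ω = 2πf = 26830 rad/s
X_L = ωL = 5.98 Ω
Z = 12.0 + j5.98 Ω
|Z| = √(12.0² + 5.98²) = 13.4 Ω
∠Z = arctan(5.98/12.0) = 26.5°
I = V/|Z| = 530 mA
P = VI cos φ = 7.11 × 0.530 × cos(26.5°) = 3.37 W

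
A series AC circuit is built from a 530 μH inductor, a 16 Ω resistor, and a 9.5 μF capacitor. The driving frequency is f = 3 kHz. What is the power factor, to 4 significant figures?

ω = 2πf = 18850 rad/s
X_L = ωL = 9.990 Ω
X_C = 1/(ωC) = 5.584 Ω
Net reactance X = X_L − X_C = 4.406 Ω
Z = 16.00 + j4.406 Ω
|Z| = √(16.00² + 4.406²) = 16.60 Ω
∠Z = arctan(4.406/16.00) = 15.40°
cos φ = cos(15.40°) = 0.9641

0.9641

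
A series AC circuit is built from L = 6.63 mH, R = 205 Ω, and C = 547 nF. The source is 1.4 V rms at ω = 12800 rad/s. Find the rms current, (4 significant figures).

6.572 mA

X_L = ωL = 84.86 Ω
X_C = 1/(ωC) = 142.8 Ω
Net reactance X = X_L − X_C = -57.96 Ω
Z = 205.0 − j57.96 Ω
|Z| = √(205.0² + 57.96²) = 213.0 Ω
I = V/|Z| = 1.4/213.0 = 6.572 mA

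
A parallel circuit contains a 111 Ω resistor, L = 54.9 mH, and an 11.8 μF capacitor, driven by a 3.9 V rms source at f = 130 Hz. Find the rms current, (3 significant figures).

ω = 2πf = 816.8 rad/s
X_L = ωL = 44.8 Ω
X_C = 1/(ωC) = 104 Ω
Parallel: admittances add. Y = 1/R + 1/(jωL) + jωC
Y = (0.00901 − j0.0127) S
|Y| = 0.0155 S → |Z| = 1/|Y| = 64.4 Ω, ∠Z = −∠Y = 54.6°
I = V/|Z| = 3.9/64.4 = 60.6 mA

60.6 mA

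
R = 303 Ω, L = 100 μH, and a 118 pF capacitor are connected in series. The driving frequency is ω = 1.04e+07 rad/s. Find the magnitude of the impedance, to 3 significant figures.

X_L = ωL = 1040 Ω
X_C = 1/(ωC) = 815 Ω
Net reactance X = X_L − X_C = 225 Ω
Z = 303 + j225 Ω
|Z| = √(303² + 225²) = 377 Ω

377 Ω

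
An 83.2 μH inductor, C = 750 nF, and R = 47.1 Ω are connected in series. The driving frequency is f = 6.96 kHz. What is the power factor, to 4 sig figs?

ω = 2πf = 43730 rad/s
X_L = ωL = 3.638 Ω
X_C = 1/(ωC) = 30.49 Ω
Net reactance X = X_L − X_C = -26.85 Ω
Z = 47.10 − j26.85 Ω
|Z| = √(47.10² + 26.85²) = 54.22 Ω
∠Z = arctan(-26.85/47.10) = -29.69°
cos φ = cos(-29.69°) = 0.8687

0.8687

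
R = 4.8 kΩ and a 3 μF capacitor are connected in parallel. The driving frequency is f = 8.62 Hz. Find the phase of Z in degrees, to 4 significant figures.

-37.95°

ω = 2πf = 54.16 rad/s
X_C = 1/(ωC) = 6154 Ω
Parallel: admittances add. Y = 1/R + jωC
Y = (0.0002083 + j0.0001625) S
|Y| = 0.0002642 S → |Z| = 1/|Y| = 3785 Ω, ∠Z = −∠Y = -37.95°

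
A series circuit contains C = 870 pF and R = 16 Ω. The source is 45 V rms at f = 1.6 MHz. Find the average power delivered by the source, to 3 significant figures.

2.43 W

ω = 2πf = 1.005e+07 rad/s
X_C = 1/(ωC) = 114 Ω
Z = 16.0 − j114 Ω
|Z| = √(16.0² + 114²) = 115 Ω
∠Z = arctan(-114/16.0) = -82.0°
I = V/|Z| = 390 mA
P = VI cos φ = 45 × 0.390 × cos(-82.0°) = 2.43 W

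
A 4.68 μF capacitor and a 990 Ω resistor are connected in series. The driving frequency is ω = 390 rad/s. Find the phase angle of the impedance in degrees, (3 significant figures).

X_C = 1/(ωC) = 548 Ω
Z = 990 − j548 Ω
|Z| = √(990² + 548²) = 1130 Ω
∠Z = arctan(-548/990) = -29.0°

-29.0°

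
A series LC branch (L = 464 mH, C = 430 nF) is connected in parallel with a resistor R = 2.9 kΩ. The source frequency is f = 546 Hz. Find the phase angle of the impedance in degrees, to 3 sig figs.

ω = 2πf = 3431 rad/s
X_L = ωL = 1590 Ω
X_C = 1/(ωC) = 678 Ω
Branch 1: Z₁ = R = 2900 Ω
Branch 2 (series LC): Z₂ = j(X_L − X_C) = j914 Ω
Parallel: Z = Z₁Z₂/(Z₁+Z₂), |Z| = 872 Ω, ∠Z = 72.5°

72.5°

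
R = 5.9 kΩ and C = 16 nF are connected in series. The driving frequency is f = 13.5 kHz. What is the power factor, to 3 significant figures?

ω = 2πf = 84820 rad/s
X_C = 1/(ωC) = 737 Ω
Z = 5900 − j737 Ω
|Z| = √(5900² + 737²) = 5950 Ω
∠Z = arctan(-737/5900) = -7.12°
cos φ = cos(-7.12°) = 0.992

0.992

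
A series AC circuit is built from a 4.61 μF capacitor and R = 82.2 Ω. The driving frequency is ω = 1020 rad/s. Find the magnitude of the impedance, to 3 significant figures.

X_C = 1/(ωC) = 213 Ω
Z = 82.2 − j213 Ω
|Z| = √(82.2² + 213²) = 228 Ω

228 Ω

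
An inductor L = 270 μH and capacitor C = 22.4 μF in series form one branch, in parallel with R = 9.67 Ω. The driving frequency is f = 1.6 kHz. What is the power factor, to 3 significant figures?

ω = 2πf = 10050 rad/s
X_L = ωL = 2.71 Ω
X_C = 1/(ωC) = 4.44 Ω
Branch 1: Z₁ = R = 9.67 Ω
Branch 2 (series LC): Z₂ = j(X_L − X_C) = −j1.73 Ω
Parallel: Z = Z₁Z₂/(Z₁+Z₂), |Z| = 1.70 Ω, ∠Z = -79.9°
cos φ = cos(-79.9°) = 0.176

0.176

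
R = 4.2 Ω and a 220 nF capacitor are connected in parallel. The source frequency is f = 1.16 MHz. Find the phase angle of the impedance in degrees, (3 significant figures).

-81.6°

ω = 2πf = 7.288e+06 rad/s
X_C = 1/(ωC) = 0.624 Ω
Parallel: admittances add. Y = 1/R + jωC
Y = (0.238 + j1.60) S
|Y| = 1.62 S → |Z| = 1/|Y| = 0.617 Ω, ∠Z = −∠Y = -81.6°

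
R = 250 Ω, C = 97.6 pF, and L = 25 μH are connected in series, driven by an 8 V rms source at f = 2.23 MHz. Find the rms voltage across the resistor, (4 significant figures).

4.389 V

ω = 2πf = 1.401e+07 rad/s
X_L = ωL = 350.3 Ω
X_C = 1/(ωC) = 731.2 Ω
Net reactance X = X_L − X_C = -381.0 Ω
Z = 250.0 − j381.0 Ω
|Z| = √(250.0² + 381.0²) = 455.7 Ω
I = V/|Z| = 17.56 mA
V_R = I·|Z_R| = 0.01756 × 250.0 = 4.389 V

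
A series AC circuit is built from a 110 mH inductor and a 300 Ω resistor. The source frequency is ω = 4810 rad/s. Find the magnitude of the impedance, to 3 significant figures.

X_L = ωL = 529 Ω
Z = 300 + j529 Ω
|Z| = √(300² + 529²) = 608 Ω

608 Ω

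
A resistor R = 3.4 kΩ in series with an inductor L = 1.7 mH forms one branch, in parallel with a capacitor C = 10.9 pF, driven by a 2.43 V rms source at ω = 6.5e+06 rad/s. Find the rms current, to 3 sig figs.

68.2 μA

X_L = ωL = 11000 Ω
X_C = 1/(ωC) = 14100 Ω
Branch 1 (R+jX_L): Z₁ = 3400 + j11000 Ω, |Z₁| = 11600 Ω
Branch 2 (−jX_C): Z₂ = −j14100 Ω
Parallel: Z = Z₁Z₂/(Z₁+Z₂), |Z| = 35700 Ω, ∠Z = 24.9°
I = V/|Z| = 2.43/35700 = 68.2 μA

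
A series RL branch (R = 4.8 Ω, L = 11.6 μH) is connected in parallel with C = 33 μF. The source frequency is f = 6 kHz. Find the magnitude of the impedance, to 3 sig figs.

0.805 Ω

ω = 2πf = 37700 rad/s
X_L = ωL = 0.437 Ω
X_C = 1/(ωC) = 0.804 Ω
Branch 1 (R+jX_L): Z₁ = 4.80 + j0.437 Ω, |Z₁| = 4.82 Ω
Branch 2 (−jX_C): Z₂ = −j0.804 Ω
Parallel: Z = Z₁Z₂/(Z₁+Z₂), |Z| = 0.805 Ω, ∠Z = -80.4°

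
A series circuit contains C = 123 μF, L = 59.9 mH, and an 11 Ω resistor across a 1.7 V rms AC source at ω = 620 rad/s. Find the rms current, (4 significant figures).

64.34 mA

X_L = ωL = 37.14 Ω
X_C = 1/(ωC) = 13.11 Ω
Net reactance X = X_L − X_C = 24.02 Ω
Z = 11.00 + j24.02 Ω
|Z| = √(11.00² + 24.02²) = 26.42 Ω
I = V/|Z| = 1.7/26.42 = 64.34 mA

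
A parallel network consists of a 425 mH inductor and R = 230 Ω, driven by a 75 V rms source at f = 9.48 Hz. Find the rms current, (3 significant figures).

ω = 2πf = 59.56 rad/s
X_L = ωL = 25.3 Ω
Parallel: admittances add. Y = 1/R + 1/(jωL)
Y = (0.00435 − j0.0395) S
|Y| = 0.0397 S → |Z| = 1/|Y| = 25.2 Ω, ∠Z = −∠Y = 83.7°
I = V/|Z| = 75/25.2 = 2.98 A

2.98 A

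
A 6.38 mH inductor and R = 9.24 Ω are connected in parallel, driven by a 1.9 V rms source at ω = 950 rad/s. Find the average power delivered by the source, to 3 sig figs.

X_L = ωL = 6.06 Ω
Parallel: admittances add. Y = 1/R + 1/(jωL)
Y = (0.108 − j0.165) S
|Y| = 0.197 S → |Z| = 1/|Y| = 5.07 Ω, ∠Z = −∠Y = 56.7°
I = V/|Z| = 375 mA
P = VI cos φ = 1.9 × 0.375 × cos(56.7°) = 391 mW

391 mW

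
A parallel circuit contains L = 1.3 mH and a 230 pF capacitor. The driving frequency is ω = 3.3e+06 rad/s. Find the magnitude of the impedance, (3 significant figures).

1900 Ω

X_L = ωL = 4290 Ω
X_C = 1/(ωC) = 1320 Ω
Parallel: admittances add. Y = 1/(jωL) + jωC
Y = (0 + j0.000526) S
|Y| = 0.000526 S → |Z| = 1/|Y| = 1900 Ω, ∠Z = −∠Y = -90.0°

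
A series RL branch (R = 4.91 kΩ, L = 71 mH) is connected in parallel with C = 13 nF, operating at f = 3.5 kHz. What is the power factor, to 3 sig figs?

0.632

ω = 2πf = 21990 rad/s
X_L = ωL = 1560 Ω
X_C = 1/(ωC) = 3500 Ω
Branch 1 (R+jX_L): Z₁ = 4910 + j1560 Ω, |Z₁| = 5150 Ω
Branch 2 (−jX_C): Z₂ = −j3500 Ω
Parallel: Z = Z₁Z₂/(Z₁+Z₂), |Z| = 3410 Ω, ∠Z = -50.8°
cos φ = cos(-50.8°) = 0.632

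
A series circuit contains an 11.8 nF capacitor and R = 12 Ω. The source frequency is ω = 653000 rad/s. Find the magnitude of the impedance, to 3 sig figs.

X_C = 1/(ωC) = 130 Ω
Z = 12.0 − j130 Ω
|Z| = √(12.0² + 130²) = 130 Ω

130 Ω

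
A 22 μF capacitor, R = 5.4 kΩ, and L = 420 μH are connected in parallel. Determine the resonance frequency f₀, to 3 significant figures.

ω₀ = 1/√(LC) = 1/√(0.00042 × 2.2e-05) = 10400 rad/s
f₀ = ω₀/(2π) = 1.66 kHz

1.66 kHz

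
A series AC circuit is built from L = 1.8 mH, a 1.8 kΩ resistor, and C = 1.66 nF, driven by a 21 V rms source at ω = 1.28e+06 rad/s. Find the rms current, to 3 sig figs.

X_L = ωL = 2300 Ω
X_C = 1/(ωC) = 471 Ω
Net reactance X = X_L − X_C = 1830 Ω
Z = 1800 + j1830 Ω
|Z| = √(1800² + 1830²) = 2570 Ω
I = V/|Z| = 21/2570 = 8.17 mA

8.17 mA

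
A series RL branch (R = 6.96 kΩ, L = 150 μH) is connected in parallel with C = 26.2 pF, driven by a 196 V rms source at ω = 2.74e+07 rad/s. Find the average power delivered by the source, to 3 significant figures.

X_L = ωL = 4110 Ω
X_C = 1/(ωC) = 1390 Ω
Branch 1 (R+jX_L): Z₁ = 6960 + j4110 Ω, |Z₁| = 8080 Ω
Branch 2 (−jX_C): Z₂ = −j1390 Ω
Parallel: Z = Z₁Z₂/(Z₁+Z₂), |Z| = 1510 Ω, ∠Z = -80.8°
I = V/|Z| = 130 mA
P = VI cos φ = 196 × 0.130 × cos(-80.8°) = 4.09 W

4.09 W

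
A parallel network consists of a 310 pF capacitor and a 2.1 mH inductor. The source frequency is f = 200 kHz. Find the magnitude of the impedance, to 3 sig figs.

ω = 2πf = 1.257e+06 rad/s
X_L = ωL = 2640 Ω
X_C = 1/(ωC) = 2570 Ω
Parallel: admittances add. Y = 1/(jωL) + jωC
Y = (0 + j1.06e-05) S
|Y| = 1.06e-05 S → |Z| = 1/|Y| = 94200 Ω, ∠Z = −∠Y = -90.0°

94200 Ω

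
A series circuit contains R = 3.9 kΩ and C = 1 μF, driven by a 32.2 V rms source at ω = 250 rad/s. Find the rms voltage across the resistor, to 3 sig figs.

22.5 V

X_C = 1/(ωC) = 4000 Ω
Z = 3900 − j4000 Ω
|Z| = √(3900² + 4000²) = 5590 Ω
I = V/|Z| = 5.76 mA
V_R = I·|Z_R| = 0.00576 × 3900 = 22.5 V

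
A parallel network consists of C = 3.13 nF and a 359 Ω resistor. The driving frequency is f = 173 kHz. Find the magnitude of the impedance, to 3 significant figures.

227 Ω

ω = 2πf = 1.087e+06 rad/s
X_C = 1/(ωC) = 294 Ω
Parallel: admittances add. Y = 1/R + jωC
Y = (0.00279 + j0.00340) S
|Y| = 0.00440 S → |Z| = 1/|Y| = 227 Ω, ∠Z = −∠Y = -50.7°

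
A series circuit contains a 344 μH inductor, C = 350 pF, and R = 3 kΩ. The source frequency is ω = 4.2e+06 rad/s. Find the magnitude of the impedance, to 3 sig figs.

3100 Ω

X_L = ωL = 1440 Ω
X_C = 1/(ωC) = 680 Ω
Net reactance X = X_L − X_C = 765 Ω
Z = 3000 + j765 Ω
|Z| = √(3000² + 765²) = 3100 Ω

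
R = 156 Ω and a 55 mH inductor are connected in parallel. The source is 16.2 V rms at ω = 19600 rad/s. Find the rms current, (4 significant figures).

104.9 mA

X_L = ωL = 1078 Ω
Parallel: admittances add. Y = 1/R + 1/(jωL)
Y = (0.006410 − j0.0009276) S
|Y| = 0.006477 S → |Z| = 1/|Y| = 154.4 Ω, ∠Z = −∠Y = 8.234°
I = V/|Z| = 16.2/154.4 = 104.9 mA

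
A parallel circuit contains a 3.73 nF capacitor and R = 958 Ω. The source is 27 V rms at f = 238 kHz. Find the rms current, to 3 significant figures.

ω = 2πf = 1.495e+06 rad/s
X_C = 1/(ωC) = 179 Ω
Parallel: admittances add. Y = 1/R + jωC
Y = (0.00104 + j0.00558) S
|Y| = 0.00567 S → |Z| = 1/|Y| = 176 Ω, ∠Z = −∠Y = -79.4°
I = V/|Z| = 27/176 = 153 mA

153 mA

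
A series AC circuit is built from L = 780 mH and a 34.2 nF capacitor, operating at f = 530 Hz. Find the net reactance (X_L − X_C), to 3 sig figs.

ω = 2πf = 3330 rad/s
X_L = ωL = 2600 Ω
X_C = 1/(ωC) = 8780 Ω
X = 2600 − 8780 = -6180 Ω

-6180 Ω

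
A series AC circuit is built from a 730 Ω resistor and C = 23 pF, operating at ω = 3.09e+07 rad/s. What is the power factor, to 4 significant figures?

X_C = 1/(ωC) = 1407 Ω
Z = 730.0 − j1407 Ω
|Z| = √(730.0² + 1407²) = 1585 Ω
∠Z = arctan(-1407/730.0) = -62.58°
cos φ = cos(-62.58°) = 0.4605

0.4605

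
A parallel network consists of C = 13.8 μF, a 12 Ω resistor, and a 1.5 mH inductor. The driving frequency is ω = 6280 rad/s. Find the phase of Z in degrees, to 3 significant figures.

13.2°

X_L = ωL = 9.42 Ω
X_C = 1/(ωC) = 11.5 Ω
Parallel: admittances add. Y = 1/R + 1/(jωL) + jωC
Y = (0.0833 − j0.0195) S
|Y| = 0.0856 S → |Z| = 1/|Y| = 11.7 Ω, ∠Z = −∠Y = 13.2°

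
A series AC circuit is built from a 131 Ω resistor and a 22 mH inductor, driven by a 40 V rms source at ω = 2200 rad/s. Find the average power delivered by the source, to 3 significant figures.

10.7 W

X_L = ωL = 48.4 Ω
Z = 131 + j48.4 Ω
|Z| = √(131² + 48.4²) = 140 Ω
∠Z = arctan(48.4/131) = 20.3°
I = V/|Z| = 286 mA
P = VI cos φ = 40 × 0.286 × cos(20.3°) = 10.7 W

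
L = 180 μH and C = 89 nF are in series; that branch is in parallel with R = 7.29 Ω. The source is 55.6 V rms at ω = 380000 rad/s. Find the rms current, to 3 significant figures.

X_L = ωL = 68.4 Ω
X_C = 1/(ωC) = 29.6 Ω
Branch 1: Z₁ = R = 7.29 Ω
Branch 2 (series LC): Z₂ = j(X_L − X_C) = j38.8 Ω
Parallel: Z = Z₁Z₂/(Z₁+Z₂), |Z| = 7.16 Ω, ∠Z = 10.6°
I = V/|Z| = 55.6/7.16 = 7.76 A

7.76 A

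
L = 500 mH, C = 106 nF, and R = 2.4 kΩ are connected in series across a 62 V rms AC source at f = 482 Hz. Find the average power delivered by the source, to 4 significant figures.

ω = 2πf = 3028 rad/s
X_L = ωL = 1514 Ω
X_C = 1/(ωC) = 3115 Ω
Net reactance X = X_L − X_C = -1601 Ω
Z = 2400 − j1601 Ω
|Z| = √(2400² + 1601²) = 2885 Ω
∠Z = arctan(-1601/2400) = -33.70°
I = V/|Z| = 21.49 mA
P = VI cos φ = 62 × 0.02149 × cos(-33.70°) = 1.108 W

1.108 W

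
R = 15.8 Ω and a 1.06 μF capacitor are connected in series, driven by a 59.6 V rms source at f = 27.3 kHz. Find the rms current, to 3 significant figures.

3.56 A

ω = 2πf = 171500 rad/s
X_C = 1/(ωC) = 5.50 Ω
Z = 15.8 − j5.50 Ω
|Z| = √(15.8² + 5.50²) = 16.7 Ω
I = V/|Z| = 59.6/16.7 = 3.56 A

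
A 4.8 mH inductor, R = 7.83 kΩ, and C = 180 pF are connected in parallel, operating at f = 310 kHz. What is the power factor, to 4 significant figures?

ω = 2πf = 1.948e+06 rad/s
X_L = ωL = 9349 Ω
X_C = 1/(ωC) = 2852 Ω
Parallel: admittances add. Y = 1/R + 1/(jωL) + jωC
Y = (0.0001277 + j0.0002436) S
|Y| = 0.0002751 S → |Z| = 1/|Y| = 3635 Ω, ∠Z = −∠Y = -62.34°
cos φ = cos(-62.34°) = 0.4643

0.4643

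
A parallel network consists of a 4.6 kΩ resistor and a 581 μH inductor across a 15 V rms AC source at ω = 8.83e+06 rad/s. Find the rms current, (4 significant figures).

4.380 mA

X_L = ωL = 5130 Ω
Parallel: admittances add. Y = 1/R + 1/(jωL)
Y = (0.0002174 − j0.0001949) S
|Y| = 0.0002920 S → |Z| = 1/|Y| = 3425 Ω, ∠Z = −∠Y = 41.88°
I = V/|Z| = 15/3425 = 4.380 mA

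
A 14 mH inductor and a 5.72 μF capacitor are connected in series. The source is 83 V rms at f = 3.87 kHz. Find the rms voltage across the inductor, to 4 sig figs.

ω = 2πf = 24320 rad/s
X_L = ωL = 340.4 Ω
X_C = 1/(ωC) = 7.190 Ω
Net reactance X = X_L − X_C = 333.2 Ω
Z = j333.2 Ω
|Z| = √(0² + 333.2²) = 333.2 Ω
I = V/|Z| = 249.1 mA
V_L = I·|Z_L| = 0.2491 × 340.4 = 84.79 V

84.79 V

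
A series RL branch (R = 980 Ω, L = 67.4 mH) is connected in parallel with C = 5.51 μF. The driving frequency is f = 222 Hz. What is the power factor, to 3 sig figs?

0.132

ω = 2πf = 1395 rad/s
X_L = ωL = 94.0 Ω
X_C = 1/(ωC) = 130 Ω
Branch 1 (R+jX_L): Z₁ = 980 + j94.0 Ω, |Z₁| = 984 Ω
Branch 2 (−jX_C): Z₂ = −j130 Ω
Parallel: Z = Z₁Z₂/(Z₁+Z₂), |Z| = 131 Ω, ∠Z = -82.4°
cos φ = cos(-82.4°) = 0.132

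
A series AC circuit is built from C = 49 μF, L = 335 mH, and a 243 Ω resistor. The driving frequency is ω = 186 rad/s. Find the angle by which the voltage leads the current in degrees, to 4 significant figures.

-11.04°

X_L = ωL = 62.31 Ω
X_C = 1/(ωC) = 109.7 Ω
Net reactance X = X_L − X_C = -47.41 Ω
Z = 243.0 − j47.41 Ω
|Z| = √(243.0² + 47.41²) = 247.6 Ω
∠Z = arctan(-47.41/243.0) = -11.04°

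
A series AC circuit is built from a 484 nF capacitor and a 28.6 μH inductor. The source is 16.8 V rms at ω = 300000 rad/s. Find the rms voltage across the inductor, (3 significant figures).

85.1 V

X_L = ωL = 8.58 Ω
X_C = 1/(ωC) = 6.89 Ω
Net reactance X = X_L − X_C = 1.69 Ω
Z = j1.69 Ω
|Z| = √(0² + 1.69²) = 1.69 Ω
I = V/|Z| = 9.92 A
V_L = I·|Z_L| = 9.92 × 8.58 = 85.1 V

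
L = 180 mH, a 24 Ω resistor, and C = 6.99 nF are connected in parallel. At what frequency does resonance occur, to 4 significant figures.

ω₀ = 1/√(LC) = 1/√(0.18 × 6.99e-09) = 28190 rad/s
f₀ = ω₀/(2π) = 4.487 kHz

4.487 kHz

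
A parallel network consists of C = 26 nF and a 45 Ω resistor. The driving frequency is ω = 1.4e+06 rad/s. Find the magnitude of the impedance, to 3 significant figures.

23.4 Ω

X_C = 1/(ωC) = 27.5 Ω
Parallel: admittances add. Y = 1/R + jωC
Y = (0.0222 + j0.0364) S
|Y| = 0.0426 S → |Z| = 1/|Y| = 23.4 Ω, ∠Z = −∠Y = -58.6°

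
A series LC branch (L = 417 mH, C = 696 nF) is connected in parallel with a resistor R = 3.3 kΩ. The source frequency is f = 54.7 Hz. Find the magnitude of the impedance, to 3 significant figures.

ω = 2πf = 343.7 rad/s
X_L = ωL = 143 Ω
X_C = 1/(ωC) = 4180 Ω
Branch 1: Z₁ = R = 3300 Ω
Branch 2 (series LC): Z₂ = j(X_L − X_C) = −j4040 Ω
Parallel: Z = Z₁Z₂/(Z₁+Z₂), |Z| = 2560 Ω, ∠Z = -39.3°

2560 Ω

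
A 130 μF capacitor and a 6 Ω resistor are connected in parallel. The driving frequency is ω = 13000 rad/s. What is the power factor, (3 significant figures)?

X_C = 1/(ωC) = 0.592 Ω
Parallel: admittances add. Y = 1/R + jωC
Y = (0.167 + j1.69) S
|Y| = 1.70 S → |Z| = 1/|Y| = 0.589 Ω, ∠Z = −∠Y = -84.4°
cos φ = cos(-84.4°) = 0.0981

0.0981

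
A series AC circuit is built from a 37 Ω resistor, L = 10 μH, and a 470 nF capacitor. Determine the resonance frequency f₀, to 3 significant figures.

73.4 kHz

ω₀ = 1/√(LC) = 1/√(1e-05 × 4.7e-07) = 461300 rad/s
f₀ = ω₀/(2π) = 73.4 kHz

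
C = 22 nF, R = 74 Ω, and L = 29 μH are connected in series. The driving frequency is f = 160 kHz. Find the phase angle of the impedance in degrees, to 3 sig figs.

ω = 2πf = 1.005e+06 rad/s
X_L = ωL = 29.2 Ω
X_C = 1/(ωC) = 45.2 Ω
Net reactance X = X_L − X_C = -16.1 Ω
Z = 74.0 − j16.1 Ω
|Z| = √(74.0² + 16.1²) = 75.7 Ω
∠Z = arctan(-16.1/74.0) = -12.2°

-12.2°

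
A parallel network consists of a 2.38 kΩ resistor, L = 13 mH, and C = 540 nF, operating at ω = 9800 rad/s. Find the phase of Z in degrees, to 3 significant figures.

X_L = ωL = 127 Ω
X_C = 1/(ωC) = 189 Ω
Parallel: admittances add. Y = 1/R + 1/(jωL) + jωC
Y = (0.000420 − j0.00256) S
|Y| = 0.00259 S → |Z| = 1/|Y| = 386 Ω, ∠Z = −∠Y = 80.7°

80.7°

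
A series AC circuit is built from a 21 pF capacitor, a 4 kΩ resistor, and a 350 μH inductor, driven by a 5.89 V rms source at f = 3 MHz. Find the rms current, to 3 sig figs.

ω = 2πf = 1.885e+07 rad/s
X_L = ωL = 6600 Ω
X_C = 1/(ωC) = 2530 Ω
Net reactance X = X_L − X_C = 4070 Ω
Z = 4000 + j4070 Ω
|Z| = √(4000² + 4070²) = 5710 Ω
I = V/|Z| = 5.89/5710 = 1.03 mA

1.03 mA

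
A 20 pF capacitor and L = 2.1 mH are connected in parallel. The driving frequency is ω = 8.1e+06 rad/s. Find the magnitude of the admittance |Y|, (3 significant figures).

103 μS

X_L = ωL = 17000 Ω
X_C = 1/(ωC) = 6170 Ω
Parallel: admittances add. Y = 1/(jωL) + jωC
Y = (0 + j0.000103) S
|Y| = 0.000103 S → |Z| = 1/|Y| = 9690 Ω, ∠Z = −∠Y = -90.0°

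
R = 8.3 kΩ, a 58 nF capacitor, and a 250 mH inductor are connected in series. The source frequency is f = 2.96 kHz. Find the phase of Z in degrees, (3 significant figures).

ω = 2πf = 18600 rad/s
X_L = ωL = 4650 Ω
X_C = 1/(ωC) = 927 Ω
Net reactance X = X_L − X_C = 3720 Ω
Z = 8300 + j3720 Ω
|Z| = √(8300² + 3720²) = 9100 Ω
∠Z = arctan(3720/8300) = 24.2°

24.2°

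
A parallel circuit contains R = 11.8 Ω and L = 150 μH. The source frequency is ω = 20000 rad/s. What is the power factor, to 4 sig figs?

X_L = ωL = 3.000 Ω
Parallel: admittances add. Y = 1/R + 1/(jωL)
Y = (0.08475 − j0.3333) S
|Y| = 0.3439 S → |Z| = 1/|Y| = 2.908 Ω, ∠Z = −∠Y = 75.74°
cos φ = cos(75.74°) = 0.2464

0.2464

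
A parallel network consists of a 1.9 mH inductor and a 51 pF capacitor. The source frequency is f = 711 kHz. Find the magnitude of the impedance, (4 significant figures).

ω = 2πf = 4.467e+06 rad/s
X_L = ωL = 8488 Ω
X_C = 1/(ωC) = 4389 Ω
Parallel: admittances add. Y = 1/(jωL) + jωC
Y = (0 + j0.0001100) S
|Y| = 0.0001100 S → |Z| = 1/|Y| = 9089 Ω, ∠Z = −∠Y = -90.00°

9089 Ω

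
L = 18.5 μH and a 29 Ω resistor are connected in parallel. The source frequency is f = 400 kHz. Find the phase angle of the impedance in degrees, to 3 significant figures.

32.0°

ω = 2πf = 2.513e+06 rad/s
X_L = ωL = 46.5 Ω
Parallel: admittances add. Y = 1/R + 1/(jωL)
Y = (0.0345 − j0.0215) S
|Y| = 0.0406 S → |Z| = 1/|Y| = 24.6 Ω, ∠Z = −∠Y = 32.0°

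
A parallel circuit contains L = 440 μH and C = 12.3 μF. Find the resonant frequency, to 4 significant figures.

ω₀ = 1/√(LC) = 1/√(0.00044 × 1.23e-05) = 13590 rad/s
f₀ = ω₀/(2π) = 2.163 kHz

2.163 kHz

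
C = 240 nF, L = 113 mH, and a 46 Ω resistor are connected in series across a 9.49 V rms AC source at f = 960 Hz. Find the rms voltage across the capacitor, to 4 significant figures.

ω = 2πf = 6032 rad/s
X_L = ωL = 681.6 Ω
X_C = 1/(ωC) = 690.8 Ω
Net reactance X = X_L − X_C = -9.177 Ω
Z = 46.00 − j9.177 Ω
|Z| = √(46.00² + 9.177²) = 46.91 Ω
I = V/|Z| = 202.3 mA
V_C = I·|Z_C| = 0.2023 × 690.8 = 139.8 V

139.8 V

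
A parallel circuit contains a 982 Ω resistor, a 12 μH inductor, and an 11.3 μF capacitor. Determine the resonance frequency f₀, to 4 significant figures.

ω₀ = 1/√(LC) = 1/√(1.2e-05 × 1.13e-05) = 85880 rad/s
f₀ = ω₀/(2π) = 13.67 kHz

13.67 kHz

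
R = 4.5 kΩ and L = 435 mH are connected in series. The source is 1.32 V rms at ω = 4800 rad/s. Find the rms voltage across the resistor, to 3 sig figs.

1.20 V

X_L = ωL = 2090 Ω
Z = 4500 + j2090 Ω
|Z| = √(4500² + 2090²) = 4960 Ω
I = V/|Z| = 266 μA
V_R = I·|Z_R| = 0.000266 × 4500 = 1.20 V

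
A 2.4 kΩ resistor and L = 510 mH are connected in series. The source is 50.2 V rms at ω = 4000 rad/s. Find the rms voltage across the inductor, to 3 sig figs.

32.5 V

X_L = ωL = 2040 Ω
Z = 2400 + j2040 Ω
|Z| = √(2400² + 2040²) = 3150 Ω
I = V/|Z| = 15.9 mA
V_L = I·|Z_L| = 0.0159 × 2040 = 32.5 V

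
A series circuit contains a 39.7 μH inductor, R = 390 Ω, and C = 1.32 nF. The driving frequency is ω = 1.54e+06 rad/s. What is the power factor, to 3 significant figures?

X_L = ωL = 61.1 Ω
X_C = 1/(ωC) = 492 Ω
Net reactance X = X_L − X_C = -431 Ω
Z = 390 − j431 Ω
|Z| = √(390² + 431²) = 581 Ω
∠Z = arctan(-431/390) = -47.8°
cos φ = cos(-47.8°) = 0.671

0.671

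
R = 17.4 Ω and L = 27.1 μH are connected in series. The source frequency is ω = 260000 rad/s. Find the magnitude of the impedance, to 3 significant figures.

18.8 Ω

X_L = ωL = 7.05 Ω
Z = 17.4 + j7.05 Ω
|Z| = √(17.4² + 7.05²) = 18.8 Ω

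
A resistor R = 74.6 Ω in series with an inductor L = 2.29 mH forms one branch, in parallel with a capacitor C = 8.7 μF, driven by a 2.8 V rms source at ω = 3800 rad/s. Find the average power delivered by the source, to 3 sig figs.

104 mW

X_L = ωL = 8.70 Ω
X_C = 1/(ωC) = 30.2 Ω
Branch 1 (R+jX_L): Z₁ = 74.6 + j8.70 Ω, |Z₁| = 75.1 Ω
Branch 2 (−jX_C): Z₂ = −j30.2 Ω
Parallel: Z = Z₁Z₂/(Z₁+Z₂), |Z| = 29.3 Ω, ∠Z = -67.2°
I = V/|Z| = 95.7 mA
P = VI cos φ = 2.8 × 0.0957 × cos(-67.2°) = 104 mW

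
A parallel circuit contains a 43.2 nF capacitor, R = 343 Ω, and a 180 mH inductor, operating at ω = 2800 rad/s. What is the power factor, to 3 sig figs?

0.843

X_L = ωL = 504 Ω
X_C = 1/(ωC) = 8270 Ω
Parallel: admittances add. Y = 1/R + 1/(jωL) + jωC
Y = (0.00292 − j0.00186) S
|Y| = 0.00346 S → |Z| = 1/|Y| = 289 Ω, ∠Z = −∠Y = 32.6°
cos φ = cos(32.6°) = 0.843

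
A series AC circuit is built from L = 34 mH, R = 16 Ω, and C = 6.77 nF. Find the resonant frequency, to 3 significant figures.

10.5 kHz

ω₀ = 1/√(LC) = 1/√(0.034 × 6.77e-09) = 65910 rad/s
f₀ = ω₀/(2π) = 10.5 kHz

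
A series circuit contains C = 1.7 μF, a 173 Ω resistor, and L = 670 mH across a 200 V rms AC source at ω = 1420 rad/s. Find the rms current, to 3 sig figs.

X_L = ωL = 951 Ω
X_C = 1/(ωC) = 414 Ω
Net reactance X = X_L − X_C = 537 Ω
Z = 173 + j537 Ω
|Z| = √(173² + 537²) = 564 Ω
I = V/|Z| = 200/564 = 354 mA

354 mA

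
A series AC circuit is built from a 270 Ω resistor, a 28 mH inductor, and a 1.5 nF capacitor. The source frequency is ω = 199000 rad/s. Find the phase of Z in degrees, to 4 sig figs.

83.07°

X_L = ωL = 5572 Ω
X_C = 1/(ωC) = 3350 Ω
Net reactance X = X_L − X_C = 2222 Ω
Z = 270.0 + j2222 Ω
|Z| = √(270.0² + 2222²) = 2238 Ω
∠Z = arctan(2222/270.0) = 83.07°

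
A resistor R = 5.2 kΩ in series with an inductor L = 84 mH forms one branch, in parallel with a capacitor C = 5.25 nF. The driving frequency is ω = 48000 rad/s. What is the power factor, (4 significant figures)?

0.6030

X_L = ωL = 4032 Ω
X_C = 1/(ωC) = 3968 Ω
Branch 1 (R+jX_L): Z₁ = 5200 + j4032 Ω, |Z₁| = 6580 Ω
Branch 2 (−jX_C): Z₂ = −j3968 Ω
Parallel: Z = Z₁Z₂/(Z₁+Z₂), |Z| = 5021 Ω, ∠Z = -52.91°
cos φ = cos(-52.91°) = 0.6030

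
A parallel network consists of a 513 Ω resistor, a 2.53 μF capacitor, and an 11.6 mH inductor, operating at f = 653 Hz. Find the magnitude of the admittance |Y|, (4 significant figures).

10.81 mS

ω = 2πf = 4103 rad/s
X_L = ωL = 47.59 Ω
X_C = 1/(ωC) = 96.34 Ω
Parallel: admittances add. Y = 1/R + 1/(jωL) + jωC
Y = (0.001949 − j0.01063) S
|Y| = 0.01081 S → |Z| = 1/|Y| = 92.52 Ω, ∠Z = −∠Y = 79.61°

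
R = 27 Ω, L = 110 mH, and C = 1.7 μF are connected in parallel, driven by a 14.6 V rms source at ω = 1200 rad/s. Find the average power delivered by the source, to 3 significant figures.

X_L = ωL = 132 Ω
X_C = 1/(ωC) = 490 Ω
Parallel: admittances add. Y = 1/R + 1/(jωL) + jωC
Y = (0.0370 − j0.00554) S
|Y| = 0.0374 S → |Z| = 1/|Y| = 26.7 Ω, ∠Z = −∠Y = 8.50°
I = V/|Z| = 547 mA
P = VI cos φ = 14.6 × 0.547 × cos(8.50°) = 7.89 W

7.89 W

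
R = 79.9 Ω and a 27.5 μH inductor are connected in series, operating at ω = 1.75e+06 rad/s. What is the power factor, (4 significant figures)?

X_L = ωL = 48.12 Ω
Z = 79.90 + j48.12 Ω
|Z| = √(79.90² + 48.12²) = 93.27 Ω
∠Z = arctan(48.12/79.90) = 31.06°
cos φ = cos(31.06°) = 0.8566

0.8566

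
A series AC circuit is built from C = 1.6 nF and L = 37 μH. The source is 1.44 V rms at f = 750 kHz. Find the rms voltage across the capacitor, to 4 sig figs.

4.577 V

ω = 2πf = 4.712e+06 rad/s
X_L = ωL = 174.4 Ω
X_C = 1/(ωC) = 132.6 Ω
Net reactance X = X_L − X_C = 41.73 Ω
Z = j41.73 Ω
|Z| = √(0² + 41.73²) = 41.73 Ω
I = V/|Z| = 34.51 mA
V_C = I·|Z_C| = 0.03451 × 132.6 = 4.577 V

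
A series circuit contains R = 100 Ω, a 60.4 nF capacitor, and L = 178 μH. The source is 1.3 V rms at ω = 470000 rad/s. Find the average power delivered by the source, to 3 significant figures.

13.7 mW

X_L = ωL = 83.7 Ω
X_C = 1/(ωC) = 35.2 Ω
Net reactance X = X_L − X_C = 48.4 Ω
Z = 100 + j48.4 Ω
|Z| = √(100² + 48.4²) = 111 Ω
∠Z = arctan(48.4/100) = 25.8°
I = V/|Z| = 11.7 mA
P = VI cos φ = 1.3 × 0.0117 × cos(25.8°) = 13.7 mW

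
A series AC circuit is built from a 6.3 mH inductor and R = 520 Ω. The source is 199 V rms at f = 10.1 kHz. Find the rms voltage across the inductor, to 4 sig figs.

ω = 2πf = 63460 rad/s
X_L = ωL = 399.8 Ω
Z = 520.0 + j399.8 Ω
|Z| = √(520.0² + 399.8²) = 655.9 Ω
I = V/|Z| = 303.4 mA
V_L = I·|Z_L| = 0.3034 × 399.8 = 121.3 V

121.3 V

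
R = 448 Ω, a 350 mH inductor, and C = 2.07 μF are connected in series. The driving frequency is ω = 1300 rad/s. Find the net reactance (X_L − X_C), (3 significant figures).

83.4 Ω

X_L = ωL = 455 Ω
X_C = 1/(ωC) = 372 Ω
X = 455 − 372 = 83.4 Ω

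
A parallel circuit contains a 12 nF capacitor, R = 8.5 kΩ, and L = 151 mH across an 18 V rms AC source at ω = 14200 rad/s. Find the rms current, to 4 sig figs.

X_L = ωL = 2144 Ω
X_C = 1/(ωC) = 5869 Ω
Parallel: admittances add. Y = 1/R + 1/(jωL) + jωC
Y = (0.0001176 − j0.0002960) S
|Y| = 0.0003185 S → |Z| = 1/|Y| = 3140 Ω, ∠Z = −∠Y = 68.32°
I = V/|Z| = 18/3140 = 5.733 mA

5.733 mA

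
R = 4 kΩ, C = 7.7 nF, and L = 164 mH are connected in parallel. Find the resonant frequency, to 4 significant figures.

ω₀ = 1/√(LC) = 1/√(0.164 × 7.7e-09) = 28140 rad/s
f₀ = ω₀/(2π) = 4.479 kHz

4.479 kHz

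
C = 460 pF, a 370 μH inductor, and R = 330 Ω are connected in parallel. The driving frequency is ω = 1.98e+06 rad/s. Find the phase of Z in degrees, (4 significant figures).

X_L = ωL = 732.6 Ω
X_C = 1/(ωC) = 1098 Ω
Parallel: admittances add. Y = 1/R + 1/(jωL) + jωC
Y = (0.003030 − j0.0004542) S
|Y| = 0.003064 S → |Z| = 1/|Y| = 326.4 Ω, ∠Z = −∠Y = 8.524°

8.524°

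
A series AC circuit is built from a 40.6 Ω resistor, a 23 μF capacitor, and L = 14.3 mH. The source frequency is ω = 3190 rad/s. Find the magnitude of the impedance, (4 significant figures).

X_L = ωL = 45.62 Ω
X_C = 1/(ωC) = 13.63 Ω
Net reactance X = X_L − X_C = 31.99 Ω
Z = 40.60 + j31.99 Ω
|Z| = √(40.60² + 31.99²) = 51.69 Ω

51.69 Ω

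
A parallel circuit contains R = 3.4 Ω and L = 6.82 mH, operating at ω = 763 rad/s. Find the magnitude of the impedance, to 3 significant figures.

X_L = ωL = 5.20 Ω
Parallel: admittances add. Y = 1/R + 1/(jωL)
Y = (0.294 − j0.192) S
|Y| = 0.351 S → |Z| = 1/|Y| = 2.85 Ω, ∠Z = −∠Y = 33.2°

2.85 Ω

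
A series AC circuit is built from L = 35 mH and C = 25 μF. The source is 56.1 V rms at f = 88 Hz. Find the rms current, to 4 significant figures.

1.059 A

ω = 2πf = 552.9 rad/s
X_L = ωL = 19.35 Ω
X_C = 1/(ωC) = 72.34 Ω
Net reactance X = X_L − X_C = -52.99 Ω
Z = − j52.99 Ω
|Z| = √(0² + 52.99²) = 52.99 Ω
I = V/|Z| = 56.1/52.99 = 1.059 A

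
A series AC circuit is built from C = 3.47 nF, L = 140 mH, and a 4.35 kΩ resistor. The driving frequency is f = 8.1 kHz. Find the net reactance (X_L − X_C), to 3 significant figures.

1460 Ω

ω = 2πf = 50890 rad/s
X_L = ωL = 7130 Ω
X_C = 1/(ωC) = 5660 Ω
X = 7130 − 5660 = 1460 Ω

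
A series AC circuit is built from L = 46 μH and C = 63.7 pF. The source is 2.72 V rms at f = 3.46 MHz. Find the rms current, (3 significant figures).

ω = 2πf = 2.174e+07 rad/s
X_L = ωL = 1000 Ω
X_C = 1/(ωC) = 722 Ω
Net reactance X = X_L − X_C = 278 Ω
Z = j278 Ω
|Z| = √(0² + 278²) = 278 Ω
I = V/|Z| = 2.72/278 = 9.79 mA

9.79 mA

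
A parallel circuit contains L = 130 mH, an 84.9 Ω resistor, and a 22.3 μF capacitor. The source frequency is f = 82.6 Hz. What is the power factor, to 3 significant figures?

ω = 2πf = 519.0 rad/s
X_L = ωL = 67.5 Ω
X_C = 1/(ωC) = 86.4 Ω
Parallel: admittances add. Y = 1/R + 1/(jωL) + jωC
Y = (0.0118 − j0.00325) S
|Y| = 0.0122 S → |Z| = 1/|Y| = 81.8 Ω, ∠Z = −∠Y = 15.4°
cos φ = cos(15.4°) = 0.964

0.964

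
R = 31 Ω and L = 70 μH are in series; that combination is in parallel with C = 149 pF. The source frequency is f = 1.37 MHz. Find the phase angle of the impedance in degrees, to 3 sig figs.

ω = 2πf = 8.608e+06 rad/s
X_L = ωL = 603 Ω
X_C = 1/(ωC) = 780 Ω
Branch 1 (R+jX_L): Z₁ = 31.0 + j603 Ω, |Z₁| = 603 Ω
Branch 2 (−jX_C): Z₂ = −j780 Ω
Parallel: Z = Z₁Z₂/(Z₁+Z₂), |Z| = 2620 Ω, ∠Z = 77.1°

77.1°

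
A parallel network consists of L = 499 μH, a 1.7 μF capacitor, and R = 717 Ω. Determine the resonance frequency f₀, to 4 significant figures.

5.464 kHz

ω₀ = 1/√(LC) = 1/√(0.000499 × 1.7e-06) = 34330 rad/s
f₀ = ω₀/(2π) = 5.464 kHz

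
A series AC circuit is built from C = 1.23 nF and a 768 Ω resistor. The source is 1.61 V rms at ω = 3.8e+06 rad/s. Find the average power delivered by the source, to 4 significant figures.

X_C = 1/(ωC) = 213.9 Ω
Z = 768.0 − j213.9 Ω
|Z| = √(768.0² + 213.9²) = 797.2 Ω
∠Z = arctan(-213.9/768.0) = -15.57°
I = V/|Z| = 2.019 mA
P = VI cos φ = 1.61 × 0.002019 × cos(-15.57°) = 3.132 mW

3.132 mW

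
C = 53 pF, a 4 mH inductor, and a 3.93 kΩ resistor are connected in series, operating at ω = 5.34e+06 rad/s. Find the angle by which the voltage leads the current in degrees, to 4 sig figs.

X_L = ωL = 21360 Ω
X_C = 1/(ωC) = 3533 Ω
Net reactance X = X_L − X_C = 17830 Ω
Z = 3930 + j17830 Ω
|Z| = √(3930² + 17830²) = 18250 Ω
∠Z = arctan(17830/3930) = 77.57°

77.57°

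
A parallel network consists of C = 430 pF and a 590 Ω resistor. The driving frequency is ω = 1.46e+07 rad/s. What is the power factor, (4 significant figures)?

X_C = 1/(ωC) = 159.3 Ω
Parallel: admittances add. Y = 1/R + jωC
Y = (0.001695 + j0.006278) S
|Y| = 0.006503 S → |Z| = 1/|Y| = 153.8 Ω, ∠Z = −∠Y = -74.89°
cos φ = cos(-74.89°) = 0.2606

0.2606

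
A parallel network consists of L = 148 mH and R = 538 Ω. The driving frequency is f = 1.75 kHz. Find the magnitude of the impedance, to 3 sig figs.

ω = 2πf = 11000 rad/s
X_L = ωL = 1630 Ω
Parallel: admittances add. Y = 1/R + 1/(jωL)
Y = (0.00186 − j0.000614) S
|Y| = 0.00196 S → |Z| = 1/|Y| = 511 Ω, ∠Z = −∠Y = 18.3°

511 Ω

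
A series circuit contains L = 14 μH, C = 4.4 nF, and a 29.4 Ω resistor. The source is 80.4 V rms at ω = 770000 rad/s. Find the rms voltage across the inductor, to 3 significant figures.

X_L = ωL = 10.8 Ω
X_C = 1/(ωC) = 295 Ω
Net reactance X = X_L − X_C = -284 Ω
Z = 29.4 − j284 Ω
|Z| = √(29.4² + 284²) = 286 Ω
I = V/|Z| = 281 mA
V_L = I·|Z_L| = 0.281 × 10.8 = 3.03 V

3.03 V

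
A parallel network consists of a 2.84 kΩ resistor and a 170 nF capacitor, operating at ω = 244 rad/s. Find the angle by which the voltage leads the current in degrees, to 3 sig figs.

-6.72°

X_C = 1/(ωC) = 24100 Ω
Parallel: admittances add. Y = 1/R + jωC
Y = (0.000352 + j4.15e-05) S
|Y| = 0.000355 S → |Z| = 1/|Y| = 2820 Ω, ∠Z = −∠Y = -6.72°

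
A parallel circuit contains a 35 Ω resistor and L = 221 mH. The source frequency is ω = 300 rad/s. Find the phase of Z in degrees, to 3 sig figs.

X_L = ωL = 66.3 Ω
Parallel: admittances add. Y = 1/R + 1/(jωL)
Y = (0.0286 − j0.0151) S
|Y| = 0.0323 S → |Z| = 1/|Y| = 31.0 Ω, ∠Z = −∠Y = 27.8°

27.8°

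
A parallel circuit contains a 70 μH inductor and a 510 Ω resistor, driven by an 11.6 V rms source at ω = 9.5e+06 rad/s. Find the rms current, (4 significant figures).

X_L = ωL = 665.0 Ω
Parallel: admittances add. Y = 1/R + 1/(jωL)
Y = (0.001961 − j0.001504) S
|Y| = 0.002471 S → |Z| = 1/|Y| = 404.7 Ω, ∠Z = −∠Y = 37.49°
I = V/|Z| = 11.6/404.7 = 28.66 mA

28.66 mA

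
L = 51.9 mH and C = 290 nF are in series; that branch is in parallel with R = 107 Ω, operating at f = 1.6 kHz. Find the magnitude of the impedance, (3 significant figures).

91.8 Ω

ω = 2πf = 10050 rad/s
X_L = ωL = 522 Ω
X_C = 1/(ωC) = 343 Ω
Branch 1: Z₁ = R = 107 Ω
Branch 2 (series LC): Z₂ = j(X_L − X_C) = j179 Ω
Parallel: Z = Z₁Z₂/(Z₁+Z₂), |Z| = 91.8 Ω, ∠Z = 30.9°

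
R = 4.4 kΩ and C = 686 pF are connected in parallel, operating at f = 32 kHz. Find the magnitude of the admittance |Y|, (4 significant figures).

ω = 2πf = 201100 rad/s
X_C = 1/(ωC) = 7250 Ω
Parallel: admittances add. Y = 1/R + jωC
Y = (0.0002273 + j0.0001379) S
|Y| = 0.0002659 S → |Z| = 1/|Y| = 3761 Ω, ∠Z = −∠Y = -31.25°

265.9 μS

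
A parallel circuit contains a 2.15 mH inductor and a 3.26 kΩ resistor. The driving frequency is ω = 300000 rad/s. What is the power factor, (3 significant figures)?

X_L = ωL = 645 Ω
Parallel: admittances add. Y = 1/R + 1/(jωL)
Y = (0.000307 − j0.00155) S
|Y| = 0.00158 S → |Z| = 1/|Y| = 633 Ω, ∠Z = −∠Y = 78.8°
cos φ = cos(78.8°) = 0.194

0.194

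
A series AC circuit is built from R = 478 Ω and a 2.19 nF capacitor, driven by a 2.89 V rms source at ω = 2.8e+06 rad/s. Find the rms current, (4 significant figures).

X_C = 1/(ωC) = 163.1 Ω
Z = 478.0 − j163.1 Ω
|Z| = √(478.0² + 163.1²) = 505.1 Ω
I = V/|Z| = 2.89/505.1 = 5.722 mA

5.722 mA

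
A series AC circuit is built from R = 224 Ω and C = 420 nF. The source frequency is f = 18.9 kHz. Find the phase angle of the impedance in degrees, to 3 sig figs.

ω = 2πf = 118800 rad/s
X_C = 1/(ωC) = 20.0 Ω
Z = 224 − j20.0 Ω
|Z| = √(224² + 20.0²) = 225 Ω
∠Z = arctan(-20.0/224) = -5.11°

-5.11°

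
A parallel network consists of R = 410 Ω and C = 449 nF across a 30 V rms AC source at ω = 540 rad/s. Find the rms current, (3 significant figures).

X_C = 1/(ωC) = 4120 Ω
Parallel: admittances add. Y = 1/R + jωC
Y = (0.00244 + j0.000242) S
|Y| = 0.00245 S → |Z| = 1/|Y| = 408 Ω, ∠Z = −∠Y = -5.68°
I = V/|Z| = 30/408 = 73.5 mA

73.5 mA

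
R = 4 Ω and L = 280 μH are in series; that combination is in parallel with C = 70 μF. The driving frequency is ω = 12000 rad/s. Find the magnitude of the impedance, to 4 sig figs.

X_L = ωL = 3.360 Ω
X_C = 1/(ωC) = 1.190 Ω
Branch 1 (R+jX_L): Z₁ = 4.000 + j3.360 Ω, |Z₁| = 5.224 Ω
Branch 2 (−jX_C): Z₂ = −j1.190 Ω
Parallel: Z = Z₁Z₂/(Z₁+Z₂), |Z| = 1.367 Ω, ∠Z = -78.44°

1.367 Ω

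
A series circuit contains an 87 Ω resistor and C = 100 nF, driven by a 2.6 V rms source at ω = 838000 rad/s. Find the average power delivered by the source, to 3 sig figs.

76.3 mW

X_C = 1/(ωC) = 11.9 Ω
Z = 87.0 − j11.9 Ω
|Z| = √(87.0² + 11.9²) = 87.8 Ω
∠Z = arctan(-11.9/87.0) = -7.81°
I = V/|Z| = 29.6 mA
P = VI cos φ = 2.6 × 0.0296 × cos(-7.81°) = 76.3 mW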